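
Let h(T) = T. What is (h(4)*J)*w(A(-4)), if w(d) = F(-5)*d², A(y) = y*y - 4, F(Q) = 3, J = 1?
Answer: 1728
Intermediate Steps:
A(y) = -4 + y² (A(y) = y² - 4 = -4 + y²)
w(d) = 3*d²
(h(4)*J)*w(A(-4)) = (4*1)*(3*(-4 + (-4)²)²) = 4*(3*(-4 + 16)²) = 4*(3*12²) = 4*(3*144) = 4*432 = 1728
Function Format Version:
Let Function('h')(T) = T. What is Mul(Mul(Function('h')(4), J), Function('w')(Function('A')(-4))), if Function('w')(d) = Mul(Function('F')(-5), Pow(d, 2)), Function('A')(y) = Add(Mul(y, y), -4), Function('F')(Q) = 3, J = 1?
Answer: 1728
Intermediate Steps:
Function('A')(y) = Add(-4, Pow(y, 2)) (Function('A')(y) = Add(Pow(y, 2), -4) = Add(-4, Pow(y, 2)))
Function('w')(d) = Mul(3, Pow(d, 2))
Mul(Mul(Function('h')(4), J), Function('w')(Function('A')(-4))) = Mul(Mul(4, 1), Mul(3, Pow(Add(-4, Pow(-4, 2)), 2))) = Mul(4, Mul(3, Pow(Add(-4, 16), 2))) = Mul(4, Mul(3, Pow(12, 2))) = Mul(4, Mul(3, 144)) = Mul(4, 432) = 1728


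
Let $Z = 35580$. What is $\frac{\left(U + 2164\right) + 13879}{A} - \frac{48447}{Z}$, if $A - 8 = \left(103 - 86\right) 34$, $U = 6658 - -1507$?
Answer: $\frac{138821783}{3474980} \approx 39.949$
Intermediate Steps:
$U = 8165$ ($U = 6658 + 1507 = 8165$)
$A = 586$ ($A = 8 + \left(103 - 86\right) 34 = 8 + 17 \cdot 34 = 8 + 578 = 586$)
$\frac{\left(U + 2164\right) + 13879}{A} - \frac{48447}{Z} = \frac{\left(8165 + 2164\right) + 13879}{586} - \frac{48447}{35580} = \left(10329 + 13879\right) \frac{1}{586} - \frac{16149}{11860} = 24208 \cdot \frac{1}{586} - \frac{16149}{11860} = \frac{12104}{293} - \frac{16149}{11860} = \frac{138821783}{3474980}$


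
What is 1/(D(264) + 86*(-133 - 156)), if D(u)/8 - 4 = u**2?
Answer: 1/532746 ≈ 1.8771e-6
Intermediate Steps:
D(u) = 32 + 8*u**2
1/(D(264) + 86*(-133 - 156)) = 1/((32 + 8*264**2) + 86*(-133 - 156)) = 1/((32 + 8*69696) + 86*(-289)) = 1/((32 + 557568) - 24854) = 1/(557600 - 24854) = 1/532746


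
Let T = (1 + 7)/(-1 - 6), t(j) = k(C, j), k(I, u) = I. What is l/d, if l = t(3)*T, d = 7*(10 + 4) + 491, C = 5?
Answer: -40/4123 ≈ -0.0097017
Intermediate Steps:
t(j) = 5
T = -8/7 (T = 8/(-7) = 8*(-1/7) = -8/7 ≈ -1.1429)
d = 589 (d = 7*14 + 491 = 98 + 491 = 589)
l = -40/7 (l = 5*(-8/7) = -40/7 ≈ -5.7143)
l/d = -40/7/589 = -40/7*1/589 = -40/4123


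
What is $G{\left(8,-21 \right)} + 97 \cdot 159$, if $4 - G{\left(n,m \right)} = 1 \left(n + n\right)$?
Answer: $15411$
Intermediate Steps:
$G{\left(n,m \right)} = 4 - 2 n$ ($G{\left(n,m \right)} = 4 - 1 \left(n + n\right) = 4 - 1 \cdot 2 n = 4 - 2 n$)
$G{\left(8,-21 \right)} + 97 \cdot 159 = \left(4 - 16\right) + 97 \cdot 159 = \left(4 - 16\right) + 15423 = -12 + 15423 = 15411$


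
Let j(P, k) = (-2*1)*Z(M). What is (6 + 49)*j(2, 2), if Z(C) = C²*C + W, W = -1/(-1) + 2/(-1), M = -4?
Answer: 7150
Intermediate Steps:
W = -1 (W = -1*(-1) + 2*(-1) = 1 - 2 = -1)
Z(C) = -1 + C³ (Z(C) = C²*C - 1 = C³ - 1 = -1 + C³)
j(P, k) = 130 (j(P, k) = (-2*1)*(-1 + (-4)³) = -2*(-1 - 64) = -2*(-65) = 130)
(6 + 49)*j(2, 2) = (6 + 49)*130 = 55*130 = 7150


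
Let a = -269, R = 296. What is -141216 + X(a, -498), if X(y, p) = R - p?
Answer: -140422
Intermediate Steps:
X(y, p) = 296 - p
-141216 + X(a, -498) = -141216 + (296 - 1*(-498)) = -141216 + (296 + 498) = -141216 + 794 = -140422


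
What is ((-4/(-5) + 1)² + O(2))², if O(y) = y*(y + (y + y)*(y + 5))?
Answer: 2499561/625 ≈ 3999.3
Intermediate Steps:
O(y) = y*(y + 2*y*(5 + y)) (O(y) = y*(y + (2*y)*(5 + y)) = y*(y + 2*y*(5 + y)))
((-4/(-5) + 1)² + O(2))² = ((-4/(-5) + 1)² + 2²*(11 + 2*2))² = ((-4*(-⅕) + 1)² + 4*(11 + 4))² = ((⅘ + 1)² + 4*15)² = ((9/5)² + 60)² = (81/25 + 60)² = (1581/25)² = 2499561/625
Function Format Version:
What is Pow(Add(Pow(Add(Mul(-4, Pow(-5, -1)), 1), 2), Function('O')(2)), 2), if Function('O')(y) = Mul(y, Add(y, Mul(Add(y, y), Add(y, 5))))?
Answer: Rational(2499561, 625) ≈ 3999.3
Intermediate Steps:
Function('O')(y) = Mul(y, Add(y, Mul(2, y, Add(5, y)))) (Function('O')(y) = Mul(y, Add(y, Mul(Mul(2, y), Add(5, y)))) = Mul(y, Add(y, Mul(2, y, Add(5, y)))))
Pow(Add(Pow(Add(Mul(-4, Pow(-5, -1)), 1), 2), Function('O')(2)), 2) = Pow(Add(Pow(Add(Mul(-4, Pow(-5, -1)), 1), 2), Mul(Pow(2, 2), Add(11, Mul(2, 2)))), 2) = Pow(Add(Pow(Add(Mul(-4, Rational(-1, 5)), 1), 2), Mul(4, Add(11, 4))), 2) = Pow(Add(Pow(Add(Rational(4, 5), 1), 2), Mul(4, 15)), 2) = Pow(Add(Pow(Rational(9, 5), 2), 60), 2) = Pow(Add(Rational(81, 25), 60), 2) = Pow(Rational(1581, 25), 2) = Rational(2499561, 625)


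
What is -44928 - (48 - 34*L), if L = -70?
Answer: -47356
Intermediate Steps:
-44928 - (48 - 34*L) = -44928 - (48 - 34*(-70)) = -44928 - (48 + 2380) = -44928 - 1*2428 = -44928 - 2428 = -47356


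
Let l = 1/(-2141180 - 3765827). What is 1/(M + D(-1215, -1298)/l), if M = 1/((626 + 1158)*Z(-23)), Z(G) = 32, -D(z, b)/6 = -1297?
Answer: -57088/2624239935923711 ≈ -2.1754e-11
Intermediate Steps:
D(z, b) = 7782 (D(z, b) = -6*(-1297) = 7782)
l = -1/5907007 (l = 1/(-5907007) = -1/5907007 ≈ -1.6929e-7)
M = 1/57088 (M = 1/((626 + 1158)*32) = 1/(1784*32) = 1/57088 ≈ 1.7517e-5)
1/(M + D(-1215, -1298)/l) = 1/(1/57088 + 7782/(-1/5907007)) = 1/(1/57088 + 7782*(-5907007)) = 1/(1/57088 - 45968328474) = 1/(-2624239935923711/57088) = -57088/2624239935923711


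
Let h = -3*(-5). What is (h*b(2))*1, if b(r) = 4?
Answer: 60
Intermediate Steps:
h = 15
(h*b(2))*1 = (15*4)*1 = 60*1 = 60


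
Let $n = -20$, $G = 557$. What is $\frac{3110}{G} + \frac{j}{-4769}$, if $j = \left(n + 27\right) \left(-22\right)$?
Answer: $\frac{14917368}{2656333} \approx 5.6158$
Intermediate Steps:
$j = -154$ ($j = \left(-20 + 27\right) \left(-22\right) = 7 \left(-22\right) = -154$)
$\frac{3110}{G} + \frac{j}{-4769} = \frac{3110}{557} - \frac{154}{-4769} = 3110 \cdot \frac{1}{557} - - \frac{154}{4769} = \frac{3110}{557} + \frac{154}{4769} = \frac{14917368}{2656333}$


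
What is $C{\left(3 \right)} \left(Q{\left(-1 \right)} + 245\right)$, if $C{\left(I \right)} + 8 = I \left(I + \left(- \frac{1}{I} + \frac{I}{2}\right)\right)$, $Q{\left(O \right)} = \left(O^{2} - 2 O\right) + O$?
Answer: $\frac{2223}{2} \approx 1111.5$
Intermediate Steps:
$Q{\left(O \right)} = O^{2} - O$
$C{\left(I \right)} = -8 + I \left(- \frac{1}{I} + \frac{3 I}{2}\right)$ ($C{\left(I \right)} = -8 + I \left(I + \left(- \frac{1}{I} + \frac{I}{2}\right)\right) = -8 + I \left(I + \left(\frac{I}{2} - \frac{1}{I}\right)\right) = -8 + I \left(- \frac{1}{I} + \frac{3 I}{2}\right)$)
$C{\left(3 \right)} \left(Q{\left(-1 \right)} + 245\right) = \left(-9 + \frac{3 \cdot 3^{2}}{2}\right) \left(- (-1 - 1) + 245\right) = \left(-9 + \frac{3}{2} \cdot 9\right) \left(\left(-1\right) \left(-2\right) + 245\right) = \left(-9 + \frac{27}{2}\right) \left(2 + 245\right) = \frac{9}{2} \cdot 247 = \frac{2223}{2}$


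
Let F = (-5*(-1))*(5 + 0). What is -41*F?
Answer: -1025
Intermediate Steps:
F = 25 (F = 5*5 = 25)
-41*F = -41*25 = -1025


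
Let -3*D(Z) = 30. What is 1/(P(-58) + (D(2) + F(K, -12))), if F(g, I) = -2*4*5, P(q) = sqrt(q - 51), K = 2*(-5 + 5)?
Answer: -50/2609 - I*sqrt(109)/2609 ≈ -0.019164 - 0.0040016*I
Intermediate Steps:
K = 0 (K = 2*0 = 0)
P(q) = sqrt(-51 + q)
F(g, I) = -40 (F(g, I) = -8*5 = -40)
D(Z) = -10 (D(Z) = -1/3*30 = -10)
1/(P(-58) + (D(2) + F(K, -12))) = 1/(sqrt(-51 - 58) + (-10 - 40)) = 1/(sqrt(-109) - 50) = 1/(I*sqrt(109) - 50) = 1/(-50 + I*sqrt(109))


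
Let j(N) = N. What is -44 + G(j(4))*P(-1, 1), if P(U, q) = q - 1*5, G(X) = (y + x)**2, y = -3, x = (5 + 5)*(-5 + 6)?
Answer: -240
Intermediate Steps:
x = 10 (x = 10*1 = 10)
G(X) = 49 (G(X) = (-3 + 10)**2 = 7**2 = 49)
P(U, q) = -5 + q (P(U, q) = q - 5 = -5 + q)
-44 + G(j(4))*P(-1, 1) = -44 + 49*(-5 + 1) = -44 + 49*(-4) = -44 - 196 = -240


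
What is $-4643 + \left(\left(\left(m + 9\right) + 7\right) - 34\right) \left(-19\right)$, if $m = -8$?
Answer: $-4149$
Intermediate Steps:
$-4643 + \left(\left(\left(m + 9\right) + 7\right) - 34\right) \left(-19\right) = -4643 + \left(\left(\left(-8 + 9\right) + 7\right) - 34\right) \left(-19\right) = -4643 + \left(\left(1 + 7\right) - 34\right) \left(-19\right) = -4643 + \left(8 - 34\right) \left(-19\right) = -4643 - -494 = -4643 + 494 = -4149$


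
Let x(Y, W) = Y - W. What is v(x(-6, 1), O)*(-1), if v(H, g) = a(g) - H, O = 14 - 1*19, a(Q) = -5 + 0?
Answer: -2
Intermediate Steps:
a(Q) = -5
O = -5 (O = 14 - 19 = -5)
v(H, g) = -5 - H
v(x(-6, 1), O)*(-1) = (-5 - (-6 - 1*1))*(-1) = (-5 - (-6 - 1))*(-1) = (-5 - 1*(-7))*(-1) = (-5 + 7)*(-1) = 2*(-1) = -2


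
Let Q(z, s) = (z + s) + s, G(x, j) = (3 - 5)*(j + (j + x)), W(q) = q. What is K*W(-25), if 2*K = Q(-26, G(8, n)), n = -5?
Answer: 225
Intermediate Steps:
G(x, j) = -4*j - 2*x (G(x, j) = -2*(x + 2*j) = -4*j - 2*x)
Q(z, s) = z + 2*s (Q(z, s) = (s + z) + s = z + 2*s)
K = -9 (K = (-26 + 2*(-4*(-5) - 2*8))/2 = (-26 + 2*(20 - 16))/2 = (-26 + 2*4)/2 = (-26 + 8)/2 = (1/2)*(-18) = -9)
K*W(-25) = -9*(-25) = 225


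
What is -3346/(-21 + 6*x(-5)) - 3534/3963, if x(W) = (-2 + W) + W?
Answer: 4310512/122853 ≈ 35.087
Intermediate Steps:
x(W) = -2 + 2*W
-3346/(-21 + 6*x(-5)) - 3534/3963 = -3346/(-21 + 6*(-2 + 2*(-5))) - 3534/3963 = -3346/(-21 + 6*(-2 - 10)) - 3534*1/3963 = -3346/(-21 + 6*(-12)) - 1178/1321 = -3346/(-21 - 72) - 1178/1321 = -3346/(-93) - 1178/1321 = -3346*(-1/93) - 1178/1321 = 3346/93 - 1178/1321 = 4310512/122853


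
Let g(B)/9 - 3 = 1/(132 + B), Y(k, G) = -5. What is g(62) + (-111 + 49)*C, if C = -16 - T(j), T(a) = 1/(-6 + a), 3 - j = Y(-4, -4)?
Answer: 203709/194 ≈ 1050.0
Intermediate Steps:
j = 8 (j = 3 - 1*(-5) = 3 + 5 = 8)
g(B) = 27 + 9/(132 + B)
C = -33/2 (C = -16 - 1/(-6 + 8) = -16 - 1/2 = -16 - 1*½ = -16 - ½ = -33/2 ≈ -16.500)
g(62) + (-111 + 49)*C = 9*(397 + 3*62)/(132 + 62) + (-111 + 49)*(-33/2) = 9*(397 + 186)/194 - 62*(-33/2) = 9*(1/194)*583 + 1023 = 5247/194 + 1023 = 203709/194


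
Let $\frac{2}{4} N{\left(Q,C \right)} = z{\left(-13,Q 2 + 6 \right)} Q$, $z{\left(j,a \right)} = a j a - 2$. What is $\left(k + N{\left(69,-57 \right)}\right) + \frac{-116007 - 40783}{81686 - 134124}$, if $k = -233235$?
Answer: $- \frac{981479214610}{26219} \approx -3.7434 \cdot 10^{7}$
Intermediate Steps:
$z{\left(j,a \right)} = -2 + j a^{2}$ ($z{\left(j,a \right)} = j a^{2} - 2 = -2 + j a^{2}$)
$N{\left(Q,C \right)} = 2 Q \left(-2 - 13 \left(6 + 2 Q\right)^{2}\right)$ ($N{\left(Q,C \right)} = 2 \left(-2 - 13 \left(Q 2 + 6\right)^{2}\right) Q = 2 \left(-2 - 13 \left(2 Q + 6\right)^{2}\right) Q = 2 \left(-2 - 13 \left(6 + 2 Q\right)^{2}\right) Q = 2 Q \left(-2 - 13 \left(6 + 2 Q\right)^{2}\right)$)
$\left(k + N{\left(69,-57 \right)}\right) + \frac{-116007 - 40783}{81686 - 134124} = \left(-233235 - 276 \left(1 + 26 \left(3 + 69\right)^{2}\right)\right) + \frac{-116007 - 40783}{81686 - 134124} = \left(-233235 - 276 \left(1 + 26 \cdot 72^{2}\right)\right) - \frac{156790}{-52438} = \left(-233235 - 276 \left(1 + 26 \cdot 5184\right)\right) - - \frac{78395}{26219} = \left(-233235 - 276 \left(1 + 134784\right)\right) + \frac{78395}{26219} = \left(-233235 - 276 \cdot 134785\right) + \frac{78395}{26219} = \left(-233235 - 37200660\right) + \frac{78395}{26219} = -37433895 + \frac{78395}{26219} = - \frac{981479214610}{26219}$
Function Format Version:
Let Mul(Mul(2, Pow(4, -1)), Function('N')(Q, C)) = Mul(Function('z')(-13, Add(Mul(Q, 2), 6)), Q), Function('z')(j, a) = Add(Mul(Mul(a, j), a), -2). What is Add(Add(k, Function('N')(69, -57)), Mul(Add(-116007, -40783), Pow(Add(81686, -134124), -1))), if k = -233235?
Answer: Rational(-981479214610, 26219) ≈ -3.7434e+7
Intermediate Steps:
Function('z')(j, a) = Add(-2, Mul(j, Pow(a, 2))) (Function('z')(j, a) = Add(Mul(j, Pow(a, 2)), -2) = Add(-2, Mul(j, Pow(a, 2))))
Function('N')(Q, C) = Mul(2, Q, Add(-2, Mul(-13, Pow(Add(6, Mul(2, Q)), 2)))) (Function('N')(Q, C) = Mul(2, Mul(Add(-2, Mul(-13, Pow(Add(Mul(Q, 2), 6), 2))), Q)) = Mul(2, Mul(Add(-2, Mul(-13, Pow(Add(Mul(2, Q), 6), 2))), Q)) = Mul(2, Mul(Add(-2, Mul(-13, Pow(Add(6, Mul(2, Q)), 2))), Q)) = Mul(2, Mul(Q, Add(-2, Mul(-13, Pow(Add(6, Mul(2, Q)), 2))))) = Mul(2, Q, Add(-2, Mul(-13, Pow(Add(6, Mul(2, Q)), 2)))))
Add(Add(k, Function('N')(69, -57)), Mul(Add(-116007, -40783), Pow(Add(81686, -134124), -1))) = Add(Add(-233235, Mul(-4, 69, Add(1, Mul(26, Pow(Add(3, 69), 2))))), Mul(Add(-116007, -40783), Pow(Add(81686, -134124), -1))) = Add(Add(-233235, Mul(-4, 69, Add(1, Mul(26, Pow(72, 2))))), Mul(-156790, Pow(-52438, -1))) = Add(Add(-233235, Mul(-4, 69, Add(1, Mul(26, 5184)))), Mul(-156790, Rational(-1, 52438))) = Add(Add(-233235, Mul(-4, 69, Add(1, 134784))), Rational(78395, 26219)) = Add(Add(-233235, Mul(-4, 69, 134785)), Rational(78395, 26219)) = Add(Add(-233235, -37200660), Rational(78395, 26219)) = Add(-37433895, Rational(78395, 26219)) = Rational(-981479214610, 26219)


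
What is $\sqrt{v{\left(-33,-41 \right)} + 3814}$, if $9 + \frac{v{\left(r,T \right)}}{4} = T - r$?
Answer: $\sqrt{3746} \approx 61.205$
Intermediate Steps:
$v{\left(r,T \right)} = -36 - 4 r + 4 T$ ($v{\left(r,T \right)} = -36 + 4 \left(T - r\right) = -36 + \left(- 4 r + 4 T\right) = -36 - 4 r + 4 T$)
$\sqrt{v{\left(-33,-41 \right)} + 3814} = \sqrt{\left(-36 - -132 + 4 \left(-41\right)\right) + 3814} = \sqrt{\left(-36 + 132 - 164\right) + 3814} = \sqrt{-68 + 3814} = \sqrt{3746}$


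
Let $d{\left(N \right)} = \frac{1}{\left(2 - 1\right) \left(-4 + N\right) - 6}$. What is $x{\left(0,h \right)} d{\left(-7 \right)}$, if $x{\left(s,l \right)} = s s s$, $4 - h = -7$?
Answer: $0$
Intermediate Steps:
$h = 11$ ($h = 4 - -7 = 4 + 7 = 11$)
$x{\left(s,l \right)} = s^{3}$ ($x{\left(s,l \right)} = s^{2} s = s^{3}$)
$d{\left(N \right)} = \frac{1}{-10 + N}$ ($d{\left(N \right)} = \frac{1}{1 \left(-4 + N\right) - 6} = \frac{1}{\left(-4 + N\right) - 6} = \frac{1}{-10 + N}$)
$x{\left(0,h \right)} d{\left(-7 \right)} = \frac{0^{3}}{-10 - 7} = \frac{0}{-17} = 0 \left(- \frac{1}{17}\right) = 0$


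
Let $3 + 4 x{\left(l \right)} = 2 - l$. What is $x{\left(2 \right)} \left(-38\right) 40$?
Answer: $1140$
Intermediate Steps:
$x{\left(l \right)} = - \frac{1}{4} - \frac{l}{4}$ ($x{\left(l \right)} = - \frac{3}{4} + \frac{2 - l}{4} = - \frac{3}{4} - \left(- \frac{1}{2} + \frac{l}{4}\right) = - \frac{1}{4} - \frac{l}{4}$)
$x{\left(2 \right)} \left(-38\right) 40 = \left(- \frac{1}{4} - \frac{1}{2}\right) \left(-38\right) 40 = \left(- \frac{3}{4}\right) \left(-38\right) 40 = \frac{57}{2} \cdot 40 = 1140$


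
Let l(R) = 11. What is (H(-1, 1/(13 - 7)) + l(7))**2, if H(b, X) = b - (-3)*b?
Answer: 49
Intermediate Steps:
H(b, X) = 4*b (H(b, X) = b + 3*b = 4*b)
(H(-1, 1/(13 - 7)) + l(7))**2 = (4*(-1) + 11)**2 = (-4 + 11)**2 = 7**2 = 49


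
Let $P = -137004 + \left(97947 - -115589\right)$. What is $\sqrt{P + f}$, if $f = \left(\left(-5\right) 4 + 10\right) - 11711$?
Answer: $\sqrt{64811} \approx 254.58$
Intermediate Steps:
$P = 76532$ ($P = -137004 + \left(97947 + 115589\right) = -137004 + 213536 = 76532$)
$f = -11721$ ($f = \left(-20 + 10\right) - 11711 = -10 - 11711 = -11721$)
$\sqrt{P + f} = \sqrt{76532 - 11721} = \sqrt{64811}$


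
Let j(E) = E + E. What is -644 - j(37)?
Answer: -718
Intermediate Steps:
j(E) = 2*E
-644 - j(37) = -644 - 2*37 = -644 - 1*74 = -644 - 74 = -718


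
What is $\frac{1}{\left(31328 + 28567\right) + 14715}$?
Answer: $\frac{1}{74610} \approx 1.3403 \cdot 10^{-5}$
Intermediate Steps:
$\frac{1}{\left(31328 + 28567\right) + 14715} = \frac{1}{59895 + 14715} = \frac{1}{74610}$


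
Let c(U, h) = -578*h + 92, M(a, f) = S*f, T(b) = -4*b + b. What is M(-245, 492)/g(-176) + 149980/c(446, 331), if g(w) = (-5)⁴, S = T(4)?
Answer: -611367902/59758125 ≈ -10.231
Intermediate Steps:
T(b) = -3*b
S = -12 (S = -3*4 = -12)
M(a, f) = -12*f
c(U, h) = 92 - 578*h
g(w) = 625
M(-245, 492)/g(-176) + 149980/c(446, 331) = -12*492/625 + 149980/(92 - 578*331) = -5904*1/625 + 149980/(92 - 191318) = -5904/625 + 149980/(-191226) = -5904/625 + 149980*(-1/191226) = -5904/625 - 74990/95613 = -611367902/59758125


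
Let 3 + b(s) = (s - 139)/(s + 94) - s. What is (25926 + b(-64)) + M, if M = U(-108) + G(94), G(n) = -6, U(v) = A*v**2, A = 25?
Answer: 9527227/30 ≈ 3.1757e+5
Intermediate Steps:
U(v) = 25*v**2
b(s) = -3 - s + (-139 + s)/(94 + s) (b(s) = -3 + ((s - 139)/(s + 94) - s) = -3 + ((-139 + s)/(94 + s) - s) = -3 + (-s + (-139 + s)/(94 + s)) = -3 - s + (-139 + s)/(94 + s))
M = 291594 (M = 25*(-108)**2 - 6 = 25*11664 - 6 = 291600 - 6 = 291594)
(25926 + b(-64)) + M = (25926 + (-421 - 1*(-64)**2 - 96*(-64))/(94 - 64)) + 291594 = (25926 + (-421 - 1*4096 + 6144)/30) + 291594 = (25926 + (-421 - 4096 + 6144)/30) + 291594 = (25926 + (1/30)*1627) + 291594 = (25926 + 1627/30) + 291594 = 779407/30 + 291594 = 9527227/30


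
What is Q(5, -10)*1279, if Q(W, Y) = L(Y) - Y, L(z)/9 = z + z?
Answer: -217430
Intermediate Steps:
L(z) = 18*z (L(z) = 9*(z + z) = 9*(2*z) = 18*z)
Q(W, Y) = 17*Y (Q(W, Y) = 18*Y - Y = 17*Y)
Q(5, -10)*1279 = (17*(-10))*1279 = -170*1279 = -217430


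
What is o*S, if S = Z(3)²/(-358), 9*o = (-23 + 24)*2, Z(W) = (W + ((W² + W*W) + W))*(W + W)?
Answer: -2304/179 ≈ -12.872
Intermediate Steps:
Z(W) = 2*W*(2*W + 2*W²) (Z(W) = (W + ((W² + W²) + W))*(2*W) = (W + (2*W² + W))*(2*W) = (W + (W + 2*W²))*(2*W) = (2*W + 2*W²)*(2*W) = 2*W*(2*W + 2*W²))
o = 2/9 (o = ((-23 + 24)*2)/9 = (1*2)/9 = (⅑)*2 = 2/9 ≈ 0.22222)
S = -10368/179 (S = (4*3²*(1 + 3))²/(-358) = (4*9*4)²*(-1/358) = 144²*(-1/358) = 20736*(-1/358) = -10368/179 ≈ -57.922)
o*S = (2/9)*(-10368/179) = -2304/179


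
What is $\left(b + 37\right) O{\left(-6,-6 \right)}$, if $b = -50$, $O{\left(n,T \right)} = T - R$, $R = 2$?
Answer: $104$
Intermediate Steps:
$O{\left(n,T \right)} = -2 + T$ ($O{\left(n,T \right)} = T - 2 = -2 + T$)
$\left(b + 37\right) O{\left(-6,-6 \right)} = \left(-50 + 37\right) \left(-2 - 6\right) = \left(-13\right) \left(-8\right) = 104$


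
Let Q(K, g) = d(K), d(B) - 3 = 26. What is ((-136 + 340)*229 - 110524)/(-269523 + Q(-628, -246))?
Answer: 31904/134747 ≈ 0.23677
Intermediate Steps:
d(B) = 29 (d(B) = 3 + 26 = 29)
Q(K, g) = 29
((-136 + 340)*229 - 110524)/(-269523 + Q(-628, -246)) = ((-136 + 340)*229 - 110524)/(-269523 + 29) = (204*229 - 110524)/(-269494) = (46716 - 110524)*(-1/269494) = -63808*(-1/269494) = 31904/134747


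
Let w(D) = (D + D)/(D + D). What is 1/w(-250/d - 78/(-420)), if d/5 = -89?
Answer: 1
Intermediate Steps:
d = -445 (d = 5*(-89) = -445)
w(D) = 1 (w(D) = (2*D)/((2*D)) = (2*D)*(1/(2*D)) = 1)
1/w(-250/d - 78/(-420)) = 1/1 = 1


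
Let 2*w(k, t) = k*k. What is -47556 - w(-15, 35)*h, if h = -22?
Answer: -45081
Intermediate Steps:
w(k, t) = k²/2 (w(k, t) = (k*k)/2 = k²/2)
-47556 - w(-15, 35)*h = -47556 - (½)*(-15)²*(-22) = -47556 - (½)*225*(-22) = -47556 - 225*(-22)/2 = -47556 - 1*(-2475) = -47556 + 2475 = -45081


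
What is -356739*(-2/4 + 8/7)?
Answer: -3210651/14 ≈ -2.2933e+5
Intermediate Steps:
-356739*(-2/4 + 8/7) = -356739*(-2*¼ + 8*(⅐)) = -356739*(-½ + 8/7) = -356739*9/14 = -3210651/14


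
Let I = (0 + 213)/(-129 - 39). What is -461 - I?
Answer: -25745/56 ≈ -459.73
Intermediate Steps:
I = -71/56 (I = 213/(-168) = 213*(-1/168) = -71/56 ≈ -1.2679)
-461 - I = -461 - 1*(-71/56) = -461 + 71/56 = -25745/56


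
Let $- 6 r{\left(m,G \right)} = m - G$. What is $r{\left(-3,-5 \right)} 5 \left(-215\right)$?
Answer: $\frac{1075}{3} \approx 358.33$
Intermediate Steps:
$r{\left(m,G \right)} = - \frac{m}{6} + \frac{G}{6}$ ($r{\left(m,G \right)} = - \frac{m - G}{6} = - \frac{m}{6} + \frac{G}{6}$)
$r{\left(-3,-5 \right)} 5 \left(-215\right) = \left(\left(- \frac{1}{6}\right) \left(-3\right) + \frac{1}{6} \left(-5\right)\right) 5 \left(-215\right) = \left(\frac{1}{2} - \frac{5}{6}\right) 5 \left(-215\right) = \left(- \frac{1}{3}\right) 5 \left(-215\right) = \left(- \frac{5}{3}\right) \left(-215\right) = \frac{1075}{3}$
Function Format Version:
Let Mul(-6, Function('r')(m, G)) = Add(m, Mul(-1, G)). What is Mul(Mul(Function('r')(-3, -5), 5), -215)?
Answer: Rational(1075, 3) ≈ 358.33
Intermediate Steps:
Function('r')(m, G) = Add(Mul(Rational(-1, 6), m), Mul(Rational(1, 6), G)) (Function('r')(m, G) = Mul(Rational(-1, 6), Add(m, Mul(-1, G))) = Add(Mul(Rational(-1, 6), m), Mul(Rational(1, 6), G)))
Mul(Mul(Function('r')(-3, -5), 5), -215) = Mul(Mul(Add(Mul(Rational(-1, 6), -3), Mul(Rational(1, 6), -5)), 5), -215) = Mul(Mul(Add(Rational(1, 2), Rational(-5, 6)), 5), -215) = Mul(Mul(Rational(-1, 3), 5), -215) = Mul(Rational(-5, 3), -215) = Rational(1075, 3)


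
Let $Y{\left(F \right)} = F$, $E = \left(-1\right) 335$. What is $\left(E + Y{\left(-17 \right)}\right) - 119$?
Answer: $-471$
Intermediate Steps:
$E = -335$
$\left(E + Y{\left(-17 \right)}\right) - 119 = \left(-335 - 17\right) - 119 = -352 - 119 = -471$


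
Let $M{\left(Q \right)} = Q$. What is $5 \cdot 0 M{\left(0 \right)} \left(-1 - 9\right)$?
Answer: $0$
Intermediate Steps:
$5 \cdot 0 M{\left(0 \right)} \left(-1 - 9\right) = 5 \cdot 0 \cdot 0 \left(-1 - 9\right) = 0 \cdot 0 \left(-10\right) = 0 \left(-10\right) = 0$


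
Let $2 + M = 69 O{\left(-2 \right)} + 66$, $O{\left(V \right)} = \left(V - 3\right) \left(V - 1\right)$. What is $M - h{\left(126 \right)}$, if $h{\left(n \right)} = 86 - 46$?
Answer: $1059$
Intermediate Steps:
$h{\left(n \right)} = 40$ ($h{\left(n \right)} = 86 - 46 = 40$)
$O{\left(V \right)} = \left(-1 + V\right) \left(-3 + V\right)$ ($O{\left(V \right)} = \left(-3 + V\right) \left(-1 + V\right) = \left(-1 + V\right) \left(-3 + V\right)$)
$M = 1099$ ($M = -2 + \left(69 \left(3 + \left(-2\right)^{2} - -8\right) + 66\right) = -2 + \left(69 \left(3 + 4 + 8\right) + 66\right) = -2 + \left(69 \cdot 15 + 66\right) = -2 + \left(1035 + 66\right) = -2 + 1101 = 1099$)
$M - h{\left(126 \right)} = 1099 - 40 = 1059$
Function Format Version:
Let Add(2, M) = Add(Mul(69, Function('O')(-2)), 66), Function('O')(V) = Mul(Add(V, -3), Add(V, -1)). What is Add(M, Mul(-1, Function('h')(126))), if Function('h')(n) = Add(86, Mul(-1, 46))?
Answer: 1059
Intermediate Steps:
Function('h')(n) = 40 (Function('h')(n) = Add(86, -46) = 40)
Function('O')(V) = Mul(Add(-1, V), Add(-3, V)) (Function('O')(V) = Mul(Add(-3, V), Add(-1, V)) = Mul(Add(-1, V), Add(-3, V)))
M = 1099 (M = Add(-2, Add(Mul(69, Add(3, Pow(-2, 2), Mul(-4, -2))), 66)) = Add(-2, Add(Mul(69, Add(3, 4, 8)), 66)) = Add(-2, Add(Mul(69, 15), 66)) = Add(-2, Add(1035, 66)) = Add(-2, 1101) = 1099)
Add(M, Mul(-1, Function('h')(126))) = Add(1099, Mul(-1, 40)) = Add(1099, -40) = 1059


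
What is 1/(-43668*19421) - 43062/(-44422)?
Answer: 18259929242857/18836621100108 ≈ 0.96938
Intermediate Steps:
1/(-43668*19421) - 43062/(-44422) = -1/43668*1/19421 - 43062*(-1/44422) = -1/848076228 + 21531/22211 = 18259929242857/18836621100108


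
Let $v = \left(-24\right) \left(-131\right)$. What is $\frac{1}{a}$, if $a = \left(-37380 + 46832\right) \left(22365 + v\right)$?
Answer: $\frac{1}{241111068} \approx 4.1475 \cdot 10^{-9}$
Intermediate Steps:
$v = 3144$
$a = 241111068$ ($a = \left(-37380 + 46832\right) \left(22365 + 3144\right) = 9452 \cdot 25509 = 241111068$)
$\frac{1}{a} = \frac{1}{241111068}$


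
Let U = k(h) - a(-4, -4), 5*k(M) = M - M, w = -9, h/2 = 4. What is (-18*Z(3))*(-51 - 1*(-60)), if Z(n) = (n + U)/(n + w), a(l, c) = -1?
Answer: 108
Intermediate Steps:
h = 8 (h = 2*4 = 8)
k(M) = 0 (k(M) = (M - M)/5 = (⅕)*0 = 0)
U = 1 (U = 0 - 1*(-1) = 0 + 1 = 1)
Z(n) = (1 + n)/(-9 + n) (Z(n) = (n + 1)/(n - 9) = (1 + n)/(-9 + n))
(-18*Z(3))*(-51 - 1*(-60)) = (-18*(1 + 3)/(-9 + 3))*(-51 - 1*(-60)) = (-18*4/(-6))*(-51 + 60) = -(-3)*4*9 = -18*(-⅔)*9 = 12*9 = 108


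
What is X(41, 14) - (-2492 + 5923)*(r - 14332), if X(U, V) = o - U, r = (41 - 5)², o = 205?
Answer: 44726680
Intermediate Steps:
r = 1296 (r = 36² = 1296)
X(U, V) = 205 - U
X(41, 14) - (-2492 + 5923)*(r - 14332) = (205 - 1*41) - (-2492 + 5923)*(1296 - 14332) = (205 - 41) - 3431*(-13036) = 164 - 1*(-44726516) = 164 + 44726516 = 44726680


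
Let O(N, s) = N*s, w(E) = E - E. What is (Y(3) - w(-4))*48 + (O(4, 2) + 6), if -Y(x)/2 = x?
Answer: -274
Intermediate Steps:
Y(x) = -2*x
w(E) = 0
(Y(3) - w(-4))*48 + (O(4, 2) + 6) = (-2*3 - 1*0)*48 + (4*2 + 6) = (-6 + 0)*48 + (8 + 6) = -6*48 + 14 = -288 + 14 = -274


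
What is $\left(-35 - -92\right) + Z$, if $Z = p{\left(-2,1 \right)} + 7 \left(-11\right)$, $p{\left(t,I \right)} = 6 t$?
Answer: $-32$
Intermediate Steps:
$Z = -89$ ($Z = 6 \left(-2\right) + 7 \left(-11\right) = -12 - 77 = -89$)
$\left(-35 - -92\right) + Z = \left(-35 - -92\right) - 89 = \left(-35 + 92\right) - 89 = 57 - 89 = -32$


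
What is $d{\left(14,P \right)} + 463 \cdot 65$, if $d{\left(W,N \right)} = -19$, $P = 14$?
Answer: $30076$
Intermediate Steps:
$d{\left(14,P \right)} + 463 \cdot 65 = -19 + 463 \cdot 65 = -19 + 30095 = 30076$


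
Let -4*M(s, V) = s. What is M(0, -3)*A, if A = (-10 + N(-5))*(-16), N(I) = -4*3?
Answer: 0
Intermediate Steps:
M(s, V) = -s/4
N(I) = -12
A = 352 (A = (-10 - 12)*(-16) = -22*(-16) = 352)
M(0, -3)*A = -1/4*0*352 = 0*352 = 0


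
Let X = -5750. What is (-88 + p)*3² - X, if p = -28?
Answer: 4706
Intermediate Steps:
(-88 + p)*3² - X = (-88 - 28)*3² - 1*(-5750) = -116*9 + 5750 = -1044 + 5750 = 4706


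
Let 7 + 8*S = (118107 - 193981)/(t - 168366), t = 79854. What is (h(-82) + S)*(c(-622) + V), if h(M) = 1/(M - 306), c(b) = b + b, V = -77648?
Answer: 521839950181/8585664 ≈ 60780.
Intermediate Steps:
c(b) = 2*b
h(M) = 1/(-306 + M)
S = -271855/354048 (S = -7/8 + ((118107 - 193981)/(79854 - 168366))/8 = -7/8 + (-75874/(-88512))/8 = -7/8 + (-75874*(-1/88512))/8 = -7/8 + (⅛)*(37937/44256) = -7/8 + 37937/354048 = -271855/354048 ≈ -0.76785)
(h(-82) + S)*(c(-622) + V) = (1/(-306 - 82) - 271855/354048)*(2*(-622) - 77648) = (1/(-388) - 271855/354048)*(-1244 - 77648) = (-1/388 - 271855/354048)*(-78892) = -26458447/34342656*(-78892) = 521839950181/8585664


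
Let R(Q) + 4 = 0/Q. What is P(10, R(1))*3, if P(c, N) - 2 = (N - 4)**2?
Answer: 198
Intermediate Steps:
R(Q) = -4 (R(Q) = -4 + 0/Q = -4 + 0 = -4)
P(c, N) = 2 + (-4 + N)**2 (P(c, N) = 2 + (N - 4)**2 = 2 + (-4 + N)**2)
P(10, R(1))*3 = (2 + (-4 - 4)**2)*3 = (2 + (-8)**2)*3 = (2 + 64)*3 = 66*3 = 198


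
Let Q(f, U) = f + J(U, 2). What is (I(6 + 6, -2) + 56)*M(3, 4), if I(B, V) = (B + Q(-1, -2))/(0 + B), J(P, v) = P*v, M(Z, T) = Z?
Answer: 679/4 ≈ 169.75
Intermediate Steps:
Q(f, U) = f + 2*U (Q(f, U) = f + U*2 = f + 2*U)
I(B, V) = (-5 + B)/B (I(B, V) = (B + (-1 + 2*(-2)))/(0 + B) = (B + (-1 - 4))/B = (B - 5)/B = (-5 + B)/B)
(I(6 + 6, -2) + 56)*M(3, 4) = ((-5 + (6 + 6))/(6 + 6) + 56)*3 = ((-5 + 12)/12 + 56)*3 = ((1/12)*7 + 56)*3 = (7/12 + 56)*3 = (679/12)*3 = 679/4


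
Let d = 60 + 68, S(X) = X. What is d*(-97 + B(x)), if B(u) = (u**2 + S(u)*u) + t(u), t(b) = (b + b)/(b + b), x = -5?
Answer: -5888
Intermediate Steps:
d = 128
t(b) = 1 (t(b) = (2*b)/((2*b)) = (2*b)*(1/(2*b)) = 1)
B(u) = 1 + 2*u**2 (B(u) = (u**2 + u*u) + 1 = (u**2 + u**2) + 1 = 2*u**2 + 1 = 1 + 2*u**2)
d*(-97 + B(x)) = 128*(-97 + (1 + 2*(-5)**2)) = 128*(-97 + (1 + 2*25)) = 128*(-97 + (1 + 50)) = 128*(-97 + 51) = 128*(-46) = -5888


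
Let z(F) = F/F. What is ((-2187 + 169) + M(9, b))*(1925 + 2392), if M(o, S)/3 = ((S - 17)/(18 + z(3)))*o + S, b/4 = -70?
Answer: -269039757/19 ≈ -1.4160e+7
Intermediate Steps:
b = -280 (b = 4*(-70) = -280)
z(F) = 1
M(o, S) = 3*S + 3*o*(-17/19 + S/19) (M(o, S) = 3*(((S - 17)/(18 + 1))*o + S) = 3*(((-17 + S)/19)*o + S) = 3*(((-17 + S)*(1/19))*o + S) = 3*((-17/19 + S/19)*o + S) = 3*(o*(-17/19 + S/19) + S) = 3*(S + o*(-17/19 + S/19)) = 3*S + 3*o*(-17/19 + S/19))
((-2187 + 169) + M(9, b))*(1925 + 2392) = ((-2187 + 169) + (3*(-280) - 51/19*9 + (3/19)*(-280)*9))*(1925 + 2392) = (-2018 + (-840 - 459/19 - 7560/19))*4317 = (-2018 - 23979/19)*4317 = -62321/19*4317 = -269039757/19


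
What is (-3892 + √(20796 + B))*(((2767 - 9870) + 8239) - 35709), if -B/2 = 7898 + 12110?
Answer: 134558116 - 2143526*I*√5 ≈ 1.3456e+8 - 4.7931e+6*I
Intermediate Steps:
B = -40016 (B = -2*(7898 + 12110) = -2*20008 = -40016)
(-3892 + √(20796 + B))*(((2767 - 9870) + 8239) - 35709) = (-3892 + √(20796 - 40016))*(((2767 - 9870) + 8239) - 35709) = (-3892 + √(-19220))*((-7103 + 8239) - 35709) = (-3892 + 62*I*√5)*(1136 - 35709) = (-3892 + 62*I*√5)*(-34573) = 134558116 - 2143526*I*√5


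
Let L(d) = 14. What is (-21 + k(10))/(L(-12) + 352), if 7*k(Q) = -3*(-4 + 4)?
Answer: -7/122 ≈ -0.057377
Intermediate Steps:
k(Q) = 0 (k(Q) = (-3*(-4 + 4))/7 = (-3*0)/7 = (⅐)*0 = 0)
(-21 + k(10))/(L(-12) + 352) = (-21 + 0)/(14 + 352) = -21/366 = -21*1/366 = -7/122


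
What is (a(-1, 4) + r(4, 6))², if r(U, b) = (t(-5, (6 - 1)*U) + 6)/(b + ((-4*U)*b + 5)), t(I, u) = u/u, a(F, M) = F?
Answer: 8464/7225 ≈ 1.1715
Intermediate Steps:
t(I, u) = 1
r(U, b) = 7/(5 + b - 4*U*b) (r(U, b) = (1 + 6)/(b + ((-4*U)*b + 5)) = 7/(b + (-4*U*b + 5)) = 7/(b + (5 - 4*U*b)) = 7/(5 + b - 4*U*b))
(a(-1, 4) + r(4, 6))² = (-1 + 7/(5 + 6 - 4*4*6))² = (-1 + 7/(5 + 6 - 96))² = (-1 + 7/(-85))² = (-1 + 7*(-1/85))² = (-1 - 7/85)² = (-92/85)² = 8464/7225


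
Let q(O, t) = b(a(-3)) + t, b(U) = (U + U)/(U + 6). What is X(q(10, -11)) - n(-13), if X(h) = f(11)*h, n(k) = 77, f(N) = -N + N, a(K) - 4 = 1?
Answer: -77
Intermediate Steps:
a(K) = 5 (a(K) = 4 + 1 = 5)
b(U) = 2*U/(6 + U) (b(U) = (2*U)/(6 + U) = 2*U/(6 + U))
f(N) = 0
q(O, t) = 10/11 + t (q(O, t) = 2*5/(6 + 5) + t = 2*5/11 + t = 2*5*(1/11) + t = 10/11 + t)
X(h) = 0 (X(h) = 0*h = 0)
X(q(10, -11)) - n(-13) = 0 - 1*77 = 0 - 77 = -77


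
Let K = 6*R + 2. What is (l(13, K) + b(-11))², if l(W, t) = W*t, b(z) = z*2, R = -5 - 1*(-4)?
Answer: 5476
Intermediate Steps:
R = -1 (R = -5 + 4 = -1)
b(z) = 2*z
K = -4 (K = 6*(-1) + 2 = -6 + 2 = -4)
(l(13, K) + b(-11))² = (13*(-4) + 2*(-11))² = (-52 - 22)² = (-74)² = 5476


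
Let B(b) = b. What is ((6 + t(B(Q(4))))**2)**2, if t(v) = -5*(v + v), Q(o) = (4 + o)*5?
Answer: 24098215696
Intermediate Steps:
Q(o) = 20 + 5*o
t(v) = -10*v
((6 + t(B(Q(4))))**2)**2 = ((6 - 10*(20 + 5*4))**2)**2 = ((6 - 10*(20 + 20))**2)**2 = ((6 - 10*40)**2)**2 = ((6 - 400)**2)**2 = ((-394)**2)**2 = 155236**2 = 24098215696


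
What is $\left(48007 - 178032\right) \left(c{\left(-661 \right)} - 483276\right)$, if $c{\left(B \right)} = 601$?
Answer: $62759816875$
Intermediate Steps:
$\left(48007 - 178032\right) \left(c{\left(-661 \right)} - 483276\right) = \left(48007 - 178032\right) \left(601 - 483276\right) = \left(-130025\right) \left(-482675\right) = 62759816875$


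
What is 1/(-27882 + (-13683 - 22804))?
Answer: -1/64369 ≈ -1.5535e-5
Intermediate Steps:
1/(-27882 + (-13683 - 22804)) = 1/(-27882 - 36487) = 1/(-64369) = -1/64369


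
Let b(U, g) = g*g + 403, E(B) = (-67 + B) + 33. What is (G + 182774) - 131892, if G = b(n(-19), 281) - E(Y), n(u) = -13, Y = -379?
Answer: 130659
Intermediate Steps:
E(B) = -34 + B
b(U, g) = 403 + g² (b(U, g) = g² + 403 = 403 + g²)
G = 79777 (G = (403 + 281²) - (-34 - 379) = (403 + 78961) - 1*(-413) = 79364 + 413 = 79777)
(G + 182774) - 131892 = (79777 + 182774) - 131892 = 262551 - 131892 = 130659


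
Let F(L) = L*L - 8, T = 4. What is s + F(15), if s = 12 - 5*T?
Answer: 209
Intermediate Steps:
F(L) = -8 + L**2 (F(L) = L**2 - 8 = -8 + L**2)
s = -8 (s = 12 - 5*4 = 12 - 20 = -8)
s + F(15) = -8 + (-8 + 15**2) = -8 + (-8 + 225) = -8 + 217 = 209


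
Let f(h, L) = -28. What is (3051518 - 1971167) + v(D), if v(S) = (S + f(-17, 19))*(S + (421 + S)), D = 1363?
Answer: 5281596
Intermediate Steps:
v(S) = (-28 + S)*(421 + 2*S) (v(S) = (S - 28)*(S + (421 + S)) = (-28 + S)*(421 + 2*S))
(3051518 - 1971167) + v(D) = (3051518 - 1971167) + (-11788 + 2*1363**2 + 365*1363) = 1080351 + (-11788 + 2*1857769 + 497495) = 1080351 + (-11788 + 3715538 + 497495) = 1080351 + 4201245 = 5281596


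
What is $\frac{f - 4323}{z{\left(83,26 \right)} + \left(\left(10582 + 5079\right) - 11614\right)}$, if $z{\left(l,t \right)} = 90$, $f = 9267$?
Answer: $\frac{1648}{1379} \approx 1.1951$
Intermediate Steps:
$\frac{f - 4323}{z{\left(83,26 \right)} + \left(\left(10582 + 5079\right) - 11614\right)} = \frac{9267 - 4323}{90 + \left(\left(10582 + 5079\right) - 11614\right)} = \frac{4944}{90 + \left(15661 - 11614\right)} = \frac{4944}{90 + 4047} = \frac{4944}{4137} = 4944 \cdot \frac{1}{4137} = \frac{1648}{1379}$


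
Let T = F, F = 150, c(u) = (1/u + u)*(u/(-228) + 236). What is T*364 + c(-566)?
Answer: -5186535359/64524 ≈ -80382.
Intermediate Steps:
c(u) = (236 - u/228)*(u + 1/u) (c(u) = (u + 1/u)*(u*(-1/228) + 236) = (u + 1/u)*(-u/228 + 236) = (u + 1/u)*(236 - u/228) = (236 - u/228)*(u + 1/u))
T = 150
T*364 + c(-566) = 150*364 + (1/228)*(53808 - 1*(-566)*(1 + (-566)**2 - 53808*(-566)))/(-566) = 54600 + (1/228)*(-1/566)*(53808 - 1*(-566)*(1 + 320356 + 30455328)) = 54600 + (1/228)*(-1/566)*(53808 - 1*(-566)*30775685) = 54600 + (1/228)*(-1/566)*(53808 + 17419037710) = 54600 + (1/228)*(-1/566)*17419091518 = 54600 - 8709545759/64524 = -5186535359/64524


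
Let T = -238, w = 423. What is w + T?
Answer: 185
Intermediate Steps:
w + T = 423 - 238 = 185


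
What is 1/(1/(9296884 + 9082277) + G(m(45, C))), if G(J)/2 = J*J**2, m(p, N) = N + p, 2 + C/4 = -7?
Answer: 18379161/26796816739 ≈ 0.00068587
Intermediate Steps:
C = -36 (C = -8 + 4*(-7) = -8 - 28 = -36)
G(J) = 2*J**3 (G(J) = 2*(J*J**2) = 2*J**3)
1/(1/(9296884 + 9082277) + G(m(45, C))) = 1/(1/(9296884 + 9082277) + 2*(-36 + 45)**3) = 1/(1/18379161 + 2*9**3) = 1/(1/18379161 + 2*729) = 1/(1/18379161 + 1458) = 1/(26796816739/18379161) = 18379161/26796816739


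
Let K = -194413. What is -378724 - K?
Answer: -184311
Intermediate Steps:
-378724 - K = -378724 - 1*(-194413) = -378724 + 194413 = -184311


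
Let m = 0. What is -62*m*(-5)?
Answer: 0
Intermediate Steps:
-62*m*(-5) = -0*(-5) = -62*0 = 0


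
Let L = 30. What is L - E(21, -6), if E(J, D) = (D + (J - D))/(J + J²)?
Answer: 659/22 ≈ 29.955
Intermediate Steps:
E(J, D) = J/(J + J²)
L - E(21, -6) = 30 - 1/(1 + 21) = 30 - 1/22 = 659/22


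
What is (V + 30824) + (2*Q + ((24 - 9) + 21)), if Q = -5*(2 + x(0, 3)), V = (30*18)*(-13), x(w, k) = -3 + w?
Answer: 23850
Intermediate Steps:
V = -7020 (V = 540*(-13) = -7020)
Q = 5 (Q = -5*(2 + (-3 + 0)) = -5*(2 - 3) = -5*(-1) = 5)
(V + 30824) + (2*Q + ((24 - 9) + 21)) = (-7020 + 30824) + (2*5 + ((24 - 9) + 21)) = 23804 + (10 + (15 + 21)) = 23804 + (10 + 36) = 23804 + 46 = 23850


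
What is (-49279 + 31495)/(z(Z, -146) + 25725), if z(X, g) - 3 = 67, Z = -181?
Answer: -17784/25795 ≈ -0.68944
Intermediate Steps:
z(X, g) = 70 (z(X, g) = 3 + 67 = 70)
(-49279 + 31495)/(z(Z, -146) + 25725) = (-49279 + 31495)/(70 + 25725) = -17784/25795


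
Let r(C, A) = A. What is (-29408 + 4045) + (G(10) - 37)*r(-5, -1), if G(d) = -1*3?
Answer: -25323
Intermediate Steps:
G(d) = -3
(-29408 + 4045) + (G(10) - 37)*r(-5, -1) = (-29408 + 4045) + (-3 - 37)*(-1) = -25363 - 40*(-1) = -25363 + 40 = -25323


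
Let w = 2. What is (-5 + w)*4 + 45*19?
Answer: 843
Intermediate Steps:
(-5 + w)*4 + 45*19 = (-5 + 2)*4 + 45*19 = -3*4 + 855 = -12 + 855 = 843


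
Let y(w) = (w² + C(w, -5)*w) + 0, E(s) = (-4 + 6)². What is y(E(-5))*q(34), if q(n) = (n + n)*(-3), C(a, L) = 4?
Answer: -6528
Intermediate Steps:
E(s) = 4 (E(s) = 2² = 4)
y(w) = w² + 4*w (y(w) = (w² + 4*w) + 0 = w² + 4*w)
q(n) = -6*n (q(n) = (2*n)*(-3) = -6*n)
y(E(-5))*q(34) = (4*(4 + 4))*(-6*34) = (4*8)*(-204) = 32*(-204) = -6528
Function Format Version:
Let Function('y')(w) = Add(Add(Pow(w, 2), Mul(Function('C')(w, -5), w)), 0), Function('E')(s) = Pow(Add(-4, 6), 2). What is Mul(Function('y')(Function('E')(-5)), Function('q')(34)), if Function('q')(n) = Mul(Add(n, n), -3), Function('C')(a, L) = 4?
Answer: -6528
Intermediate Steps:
Function('E')(s) = 4 (Function('E')(s) = Pow(2, 2) = 4)
Function('y')(w) = Add(Pow(w, 2), Mul(4, w)) (Function('y')(w) = Add(Add(Pow(w, 2), Mul(4, w)), 0) = Add(Pow(w, 2), Mul(4, w)))
Function('q')(n) = Mul(-6, n) (Function('q')(n) = Mul(Mul(2, n), -3) = Mul(-6, n))
Mul(Function('y')(Function('E')(-5)), Function('q')(34)) = Mul(Mul(4, Add(4, 4)), Mul(-6, 34)) = Mul(Mul(4, 8), -204) = Mul(32, -204) = -6528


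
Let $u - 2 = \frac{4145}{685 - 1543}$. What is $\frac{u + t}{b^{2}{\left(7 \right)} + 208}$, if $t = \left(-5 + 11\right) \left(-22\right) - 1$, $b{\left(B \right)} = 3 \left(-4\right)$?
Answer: $- \frac{116543}{302016} \approx -0.38588$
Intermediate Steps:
$b{\left(B \right)} = -12$
$u = - \frac{2429}{858}$ ($u = 2 + \frac{4145}{685 - 1543} = 2 + \frac{4145}{-858} = 2 + 4145 \left(- \frac{1}{858}\right) = 2 - \frac{4145}{858} = - \frac{2429}{858} \approx -2.831$)
$t = -133$ ($t = 6 \left(-22\right) - 1 = -132 - 1 = -133$)
$\frac{u + t}{b^{2}{\left(7 \right)} + 208} = \frac{- \frac{2429}{858} - 133}{\left(-12\right)^{2} + 208} = - \frac{116543}{858 \left(144 + 208\right)} = - \frac{116543}{858 \cdot 352} = \left(- \frac{116543}{858}\right) \frac{1}{352} = - \frac{116543}{302016}$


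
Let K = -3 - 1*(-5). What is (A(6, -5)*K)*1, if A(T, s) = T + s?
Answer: 2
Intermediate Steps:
K = 2 (K = -3 + 5 = 2)
(A(6, -5)*K)*1 = ((6 - 5)*2)*1 = (1*2)*1 = 2*1 = 2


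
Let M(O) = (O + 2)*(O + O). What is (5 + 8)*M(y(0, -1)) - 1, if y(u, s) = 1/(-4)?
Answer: -99/8 ≈ -12.375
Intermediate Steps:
y(u, s) = -¼
M(O) = 2*O*(2 + O) (M(O) = (2 + O)*(2*O) = 2*O*(2 + O))
(5 + 8)*M(y(0, -1)) - 1 = (5 + 8)*(2*(-¼)*(2 - ¼)) - 1 = 13*(2*(-¼)*(7/4)) - 1 = 13*(-7/8) - 1 = -91/8 - 1 = -99/8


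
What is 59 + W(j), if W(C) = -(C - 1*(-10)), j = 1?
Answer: 48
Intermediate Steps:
W(C) = -10 - C (W(C) = -(C + 10) = -(10 + C) = -10 - C)
59 + W(j) = 59 + (-10 - 1*1) = 59 + (-10 - 1) = 59 - 11 = 48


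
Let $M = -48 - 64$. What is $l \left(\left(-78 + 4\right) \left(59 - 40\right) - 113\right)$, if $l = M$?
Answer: $170128$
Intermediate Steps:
$M = -112$
$l = -112$
$l \left(\left(-78 + 4\right) \left(59 - 40\right) - 113\right) = - 112 \left(\left(-78 + 4\right) \left(59 - 40\right) - 113\right) = - 112 \left(\left(-74\right) 19 - 113\right) = - 112 \left(-1406 - 113\right) = \left(-112\right) \left(-1519\right) = 170128$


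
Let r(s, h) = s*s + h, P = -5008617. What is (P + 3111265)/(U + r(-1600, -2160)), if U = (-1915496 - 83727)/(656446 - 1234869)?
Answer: -1097472035896/1479515485543 ≈ -0.74178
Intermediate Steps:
r(s, h) = h + s**2 (r(s, h) = s**2 + h = h + s**2)
U = 1999223/578423 (U = -1999223/(-578423) = -1999223*(-1/578423) = 1999223/578423 ≈ 3.4563)
(P + 3111265)/(U + r(-1600, -2160)) = (-5008617 + 3111265)/(1999223/578423 + (-2160 + (-1600)**2)) = -1897352/(1999223/578423 + (-2160 + 2560000)) = -1897352/(1999223/578423 + 2557840) = -1897352/1479515485543/578423 = -1897352*578423/1479515485543 = -1097472035896/1479515485543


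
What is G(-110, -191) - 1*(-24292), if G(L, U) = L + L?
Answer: 24072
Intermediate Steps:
G(L, U) = 2*L
G(-110, -191) - 1*(-24292) = 2*(-110) - 1*(-24292) = -220 + 24292 = 24072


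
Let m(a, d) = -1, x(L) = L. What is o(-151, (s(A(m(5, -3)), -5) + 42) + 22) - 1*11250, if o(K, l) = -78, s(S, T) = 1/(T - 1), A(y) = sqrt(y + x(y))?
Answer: -11328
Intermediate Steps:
A(y) = sqrt(2)*sqrt(y) (A(y) = sqrt(y + y) = sqrt(2*y) = sqrt(2)*sqrt(y))
s(S, T) = 1/(-1 + T)
o(-151, (s(A(m(5, -3)), -5) + 42) + 22) - 1*11250 = -78 - 1*11250 = -78 - 11250 = -11328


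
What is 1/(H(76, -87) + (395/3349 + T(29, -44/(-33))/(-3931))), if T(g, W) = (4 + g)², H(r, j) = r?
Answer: 13164919/998439528 ≈ 0.013186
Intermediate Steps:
1/(H(76, -87) + (395/3349 + T(29, -44/(-33))/(-3931))) = 1/(76 + (395/3349 + (4 + 29)²/(-3931))) = 1/(76 + (395*(1/3349) + 33²*(-1/3931))) = 1/(76 + (395/3349 + 1089*(-1/3931))) = 1/(76 + (395/3349 - 1089/3931)) = 1/(76 - 2094316/13164919) = 1/(998439528/13164919) = 13164919/998439528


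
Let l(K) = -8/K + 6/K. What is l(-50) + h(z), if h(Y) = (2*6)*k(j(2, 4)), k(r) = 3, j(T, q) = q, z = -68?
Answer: 901/25 ≈ 36.040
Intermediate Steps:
h(Y) = 36 (h(Y) = (2*6)*3 = 12*3 = 36)
l(K) = -2/K
l(-50) + h(z) = -2/(-50) + 36 = -2*(-1/50) + 36 = 1/25 + 36 = 901/25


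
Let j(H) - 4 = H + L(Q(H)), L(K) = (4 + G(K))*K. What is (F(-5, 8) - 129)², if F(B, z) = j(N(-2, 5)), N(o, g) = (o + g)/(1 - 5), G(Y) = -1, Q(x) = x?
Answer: 16384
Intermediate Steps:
L(K) = 3*K (L(K) = (4 - 1)*K = 3*K)
N(o, g) = -g/4 - o/4 (N(o, g) = (g + o)/(-4) = (g + o)*(-¼) = -g/4 - o/4)
j(H) = 4 + 4*H (j(H) = 4 + (H + 3*H) = 4 + 4*H)
F(B, z) = 1 (F(B, z) = 4 + 4*(-¼*5 - ¼*(-2)) = 4 + 4*(-5/4 + ½) = 4 + 4*(-¾) = 4 - 3 = 1)
(F(-5, 8) - 129)² = (1 - 129)² = (-128)² = 16384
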